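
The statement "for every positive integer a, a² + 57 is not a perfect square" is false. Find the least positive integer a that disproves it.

For a = 1, 2, 3, 4, 5, 6, 7 the conclusion holds.
a = 8: 8² + 57 = 121 = 11², a perfect square.
So a = 8 is the smallest counterexample.

a = 8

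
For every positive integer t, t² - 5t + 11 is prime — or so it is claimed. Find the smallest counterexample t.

We need the least positive integer t for which t² - 5t + 11 is not prime.
For t = 1, 2, 3, 4, 5, 6 the conclusion holds.
t = 7: t² - 5t + 11 = 25 = 5 × 5, composite.

t = 7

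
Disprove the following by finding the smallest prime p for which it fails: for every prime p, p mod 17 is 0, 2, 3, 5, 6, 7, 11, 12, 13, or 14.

We need the least prime p for which the claim fails.
The first 13 eligible values, up to p = 41, all satisfy the conclusion.
p = 43: 43 mod 17 = 9 — not in {0, 2, 3, 5, 6, 7, 11, 12, 13, 14}.
Hence p = 43 is a counterexample.

p = 43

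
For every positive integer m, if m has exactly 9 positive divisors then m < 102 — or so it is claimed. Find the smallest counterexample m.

m = 196

Check each positive integer m in order until m has exactly 9 positive divisors but the claim fails.
For m = 36, 100 the conclusion holds.
m = 196: τ(196) = 9; 196 ≥ 102.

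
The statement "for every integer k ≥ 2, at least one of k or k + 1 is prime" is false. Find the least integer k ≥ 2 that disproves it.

A counterexample is any integer k ≥ 2 such that k, k + 1 are both composite; we check each in order.
k = 2: 2 is prime.
k = 3: 3 is prime.
k = 4: 5 is prime.
k = 5: 5 is prime.
k = 6: 7 is prime.
k = 7: 7 is prime.
k = 8: 8 = 2 × 4; 9 = 3 × 3 — both composite.
Hence k = 8 is a counterexample.

k = 8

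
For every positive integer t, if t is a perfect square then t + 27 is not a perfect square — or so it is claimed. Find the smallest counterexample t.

t = 9

We need the least positive integer t for which t is a perfect square but t + 27 is a perfect square.
t = 1: 1 + 27 = 28, not a perfect square.
t = 4: 4 + 27 = 31, not a perfect square.
t = 9: 9 = 3² and 9 + 27 = 36 = 6².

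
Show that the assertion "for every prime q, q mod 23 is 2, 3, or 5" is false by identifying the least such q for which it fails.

q = 7

A counterexample is any prime q such that the claim fails; we check each in order.
q = 2: 2 mod 23 = 2.
q = 3: 3 mod 23 = 3.
q = 5: 5 mod 23 = 5.
q = 7: 7 mod 23 = 7 — not in {2, 3, 5}.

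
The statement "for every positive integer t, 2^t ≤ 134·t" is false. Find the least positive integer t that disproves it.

t = 11

Check each positive integer t in order until 2^t > 134·t.
For t = 1, 2, 3, 4, 5, 6, 7, 8, 9, 10 the conclusion holds.
t = 11: 2^t = 2048 and 134·t = 1474, so 2048 > 1474.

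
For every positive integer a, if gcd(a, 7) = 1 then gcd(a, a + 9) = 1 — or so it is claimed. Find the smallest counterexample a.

a = 3

Check each positive integer a in order until gcd(a, 7) = 1 but gcd(a, a + 9) > 1.
For a = 1, 2 the conclusion holds.
a = 3: gcd(3, 12) = 3.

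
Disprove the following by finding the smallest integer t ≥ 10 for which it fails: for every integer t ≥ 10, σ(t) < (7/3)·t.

t = 12

We need the least integer t ≥ 10 for which the claim fails.
t = 10: σ(10) = 18; 18 < 70/3.
t = 11: σ(11) = 12; 12 < 77/3.
t = 12: σ(12) = 28; 28 ≥ 28.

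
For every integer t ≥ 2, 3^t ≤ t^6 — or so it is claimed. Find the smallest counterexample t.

t = 15

The first 13 eligible values, up to t = 14, all satisfy the conclusion.
t = 15: 3^t = 14348907 and t^6 = 11390625, so 14348907 > 11390625.
Hence t = 15 is a counterexample.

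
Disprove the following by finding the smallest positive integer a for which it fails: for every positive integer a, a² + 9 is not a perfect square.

a = 4

A counterexample is any positive integer a such that a² + 9 is a perfect square; we check each in order.
a = 1: 1² + 9 = 10, not a perfect square.
a = 2: 2² + 9 = 13, not a perfect square.
a = 3: 3² + 9 = 18, not a perfect square.
a = 4: 4² + 9 = 25 = 5², a perfect square.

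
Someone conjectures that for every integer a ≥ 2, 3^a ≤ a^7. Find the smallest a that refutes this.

a = 19

We need the least integer a ≥ 2 for which 3^a > a^7.
For a = 2, 3, 4, 5, …, 16, 17, 18 the conclusion holds.
a = 19: 3^a = 1162261467 and a^7 = 893871739, so 1162261467 > 893871739.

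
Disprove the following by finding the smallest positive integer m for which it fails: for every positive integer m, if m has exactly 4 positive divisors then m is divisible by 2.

A counterexample is any positive integer m such that m has exactly 4 positive divisors but m is not divisible by 2; we check each in order.
m = 6: τ(6) = 4; 6 mod 2 = 0.
m = 8: τ(8) = 4; 8 mod 2 = 0.
m = 10: τ(10) = 4; 10 mod 2 = 0.
m = 14: τ(14) = 4; 14 mod 2 = 0.
m = 15: τ(15) = 4; 15 mod 2 = 1.
Thus m = 15 disproves the claim, and no smaller m works.

m = 15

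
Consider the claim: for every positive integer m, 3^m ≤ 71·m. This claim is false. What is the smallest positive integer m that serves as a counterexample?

We need the least positive integer m for which 3^m > 71·m.
The first 5 eligible values, up to m = 5, all satisfy the conclusion.
m = 6: 3^m = 729 and 71·m = 426, so 729 > 426.
Hence m = 6 is a counterexample.

m = 6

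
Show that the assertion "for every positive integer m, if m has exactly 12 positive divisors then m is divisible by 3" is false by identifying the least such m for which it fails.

A counterexample is any positive integer m such that m has exactly 12 positive divisors but m is not divisible by 3; we check each in order.
The first 8 eligible values, up to m = 132, all satisfy the conclusion.
m = 140: τ(140) = 12; 140 mod 3 = 2.
So m = 140 is the smallest counterexample.

m = 140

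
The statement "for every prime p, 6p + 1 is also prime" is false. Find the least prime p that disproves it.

The first 7 eligible values, up to p = 17, all satisfy the conclusion.
p = 19: 6p + 1 = 115 = 5 × 23, not prime.
Hence p = 19 is a counterexample.

p = 19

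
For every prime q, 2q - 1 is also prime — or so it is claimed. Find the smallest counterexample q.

q = 5

A counterexample is any prime q such that 2q - 1 is not prime; we check each in order.
For q = 2, 3 the conclusion holds.
q = 5: 2q - 1 = 9 = 3 × 3, not prime.
So q = 5 is the smallest counterexample.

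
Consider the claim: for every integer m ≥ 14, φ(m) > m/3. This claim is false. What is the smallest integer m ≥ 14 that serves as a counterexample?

m = 18

A counterexample is any integer m ≥ 14 such that the claim fails; we check each in order.
m = 14: φ(14) = 6 and 14/3 = 14/3, so φ(14) > 14/3.
m = 15: φ(15) = 8 and 15/3 = 5, so φ(15) > 15/3.
m = 16: φ(16) = 8 and 16/3 = 16/3, so φ(16) > 16/3.
m = 17: φ(17) = 16 and 17/3 = 17/3, so φ(17) > 17/3.
m = 18: φ(18) = 6 and 18/3 = 6, so φ(18) ≤ 18/3.
Thus m = 18 disproves the claim, and no smaller m works.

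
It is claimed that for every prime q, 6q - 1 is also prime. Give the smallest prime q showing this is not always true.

q = 11

We need the least prime q for which 6q - 1 is not prime.
The first 4 eligible values, up to q = 7, all satisfy the conclusion.
q = 11: 6q - 1 = 65 = 5 × 13, not prime.
Hence q = 11 is a counterexample.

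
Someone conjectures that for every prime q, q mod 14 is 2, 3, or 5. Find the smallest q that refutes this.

For q = 2, 3, 5 the conclusion holds.
q = 7: 7 mod 14 = 7 — not in {2, 3, 5}.
Hence q = 7 is a counterexample.

q = 7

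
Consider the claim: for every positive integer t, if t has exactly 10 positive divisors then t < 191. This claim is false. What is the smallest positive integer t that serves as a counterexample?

t = 208

t = 48: τ(48) = 10; 48 < 191.
t = 80: τ(80) = 10; 80 < 191.
t = 112: τ(112) = 10; 112 < 191.
t = 162: τ(162) = 10; 162 < 191.
t = 176: τ(176) = 10; 176 < 191.
t = 208: τ(208) = 10; 208 ≥ 191.
So t = 208 is the smallest counterexample.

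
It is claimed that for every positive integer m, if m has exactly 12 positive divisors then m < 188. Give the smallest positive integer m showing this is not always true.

Check each positive integer m in order until m has exactly 12 positive divisors but the claim fails.
For m = 60, 72, 84, 90, …, 150, 156, 160 the conclusion holds.
m = 198: τ(198) = 12; 198 ≥ 188.

m = 198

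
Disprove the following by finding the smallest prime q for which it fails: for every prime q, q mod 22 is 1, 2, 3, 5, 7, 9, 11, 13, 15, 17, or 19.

q = 43

We need the least prime q for which the claim fails.
For q = 2, 3, 5, 7, …, 31, 37, 41 the conclusion holds.
q = 43: 43 mod 22 = 21 — not in {1, 2, 3, 5, 7, 9, 11, 13, 15, 17, 19}.
Hence q = 43 is a counterexample.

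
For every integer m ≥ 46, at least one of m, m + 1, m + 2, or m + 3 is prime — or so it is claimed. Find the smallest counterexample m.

m = 48

A counterexample is any integer m ≥ 46 such that m, m + 1, m + 2, m + 3 are all composite; we check each in order.
For m = 46, 47 the conclusion holds.
m = 48: 48 = 2 × 24; 49 = 7 × 7; 50 = 2 × 25; 51 = 3 × 17 — all composite.
Hence m = 48 is a counterexample.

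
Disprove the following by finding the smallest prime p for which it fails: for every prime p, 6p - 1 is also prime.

p = 11

We need the least prime p for which 6p - 1 is not prime.
For p = 2, 3, 5, 7 the conclusion holds.
p = 11: 6p - 1 = 65 = 5 × 13, not prime.
Hence p = 11 is a counterexample.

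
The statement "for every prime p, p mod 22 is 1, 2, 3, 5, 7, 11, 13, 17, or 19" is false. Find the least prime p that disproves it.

The first 10 eligible values, up to p = 29, all satisfy the conclusion.
p = 31: 31 mod 22 = 9 — not in {1, 2, 3, 5, 7, 11, 13, 17, 19}.

p = 31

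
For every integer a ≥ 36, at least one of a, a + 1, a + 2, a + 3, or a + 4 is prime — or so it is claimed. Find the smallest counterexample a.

a = 48

The first 12 eligible values, up to a = 47, all satisfy the conclusion.
a = 48: 48 = 2 × 24; 49 = 7 × 7; 50 = 2 × 25; 51 = 3 × 17; 52 = 2 × 26 — all composite.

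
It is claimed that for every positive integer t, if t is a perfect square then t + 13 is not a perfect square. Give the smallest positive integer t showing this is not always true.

The first 5 eligible values, up to t = 25, all satisfy the conclusion.
t = 36: 36 = 6² and 36 + 13 = 49 = 7².
Thus t = 36 disproves the claim, and no smaller t works.

t = 36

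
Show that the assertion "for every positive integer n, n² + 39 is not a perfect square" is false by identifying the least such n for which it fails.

A counterexample is any positive integer n such that n² + 39 is a perfect square; we check each in order.
The first 4 eligible values, up to n = 4, all satisfy the conclusion.
n = 5: 5² + 39 = 64 = 8², a perfect square.
So n = 5 is the smallest counterexample.

n = 5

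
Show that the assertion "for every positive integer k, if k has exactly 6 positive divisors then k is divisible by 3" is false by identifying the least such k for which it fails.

k = 20

Check each positive integer k in order until k has exactly 6 positive divisors but k is not divisible by 3.
For k = 12, 18 the conclusion holds.
k = 20: τ(20) = 6; 20 mod 3 = 2.
Hence k = 20 is a counterexample.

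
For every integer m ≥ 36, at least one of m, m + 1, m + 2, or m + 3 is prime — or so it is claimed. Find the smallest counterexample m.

The first 12 eligible values, up to m = 47, all satisfy the conclusion.
m = 48: 48 = 2 × 24; 49 = 7 × 7; 50 = 2 × 25; 51 = 3 × 17 — all composite.

m = 48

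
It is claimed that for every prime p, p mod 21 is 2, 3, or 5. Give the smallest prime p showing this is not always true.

p = 7

We need the least prime p for which the claim fails.
p = 2: 2 mod 21 = 2.
p = 3: 3 mod 21 = 3.
p = 5: 5 mod 21 = 5.
p = 7: 7 mod 21 = 7 — not in {2, 3, 5}.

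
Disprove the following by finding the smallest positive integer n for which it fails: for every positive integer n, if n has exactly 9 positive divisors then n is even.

n = 225

We need the least positive integer n for which n has exactly 9 positive divisors but n is odd.
n = 36: divisors of 36: 9 divisors; 36 is even.
n = 100: divisors of 100: 9 divisors; 100 is even.
n = 196: divisors of 196: 9 divisors; 196 is even.
n = 225: divisors of 225: 9 divisors; 225 is odd.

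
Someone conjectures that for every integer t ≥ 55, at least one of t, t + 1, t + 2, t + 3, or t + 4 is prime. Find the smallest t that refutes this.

t = 55: 59 is prime.
t = 56: 59 is prime.
t = 57: 59 is prime.
t = 58: 59 is prime.
t = 59: 59 is prime.
t = 60: 61 is prime.
t = 61: 61 is prime.
t = 62: 62 = 2 × 31; 63 = 3 × 21; 64 = 2 × 32; 65 = 5 × 13; 66 = 2 × 33 — all composite.

t = 62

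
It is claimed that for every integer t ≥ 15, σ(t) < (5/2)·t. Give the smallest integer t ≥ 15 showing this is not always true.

t = 24

We need the least integer t ≥ 15 for which the claim fails.
For t = 15, 16, 17, 18, 19, 20, 21, 22, 23 the conclusion holds.
t = 24: σ(24) = 60; 60 ≥ 60.
So t = 24 is the smallest counterexample.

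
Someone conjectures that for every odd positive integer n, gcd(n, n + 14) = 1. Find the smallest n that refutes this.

n = 1: gcd(1, 15) = 1.
n = 3: gcd(3, 17) = 1.
n = 5: gcd(5, 19) = 1.
n = 7: gcd(7, 21) = 7.
Thus n = 7 disproves the claim, and no smaller n works.

n = 7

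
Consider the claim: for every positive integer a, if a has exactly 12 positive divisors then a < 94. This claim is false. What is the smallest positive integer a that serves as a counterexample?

Check each positive integer a in order until a has exactly 12 positive divisors but the claim fails.
a = 60: τ(60) = 12; 60 < 94.
a = 72: τ(72) = 12; 72 < 94.
a = 84: τ(84) = 12; 84 < 94.
a = 90: τ(90) = 12; 90 < 94.
a = 96: τ(96) = 12; 96 ≥ 94.
Thus a = 96 disproves the claim, and no smaller a works.

a = 96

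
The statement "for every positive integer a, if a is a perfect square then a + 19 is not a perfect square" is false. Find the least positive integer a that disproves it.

We need the least positive integer a for which a is a perfect square but a + 19 is a perfect square.
For a = 1, 4, 9, 16, 25, 36, 49, 64 the conclusion holds.
a = 81: 81 = 9² and 81 + 19 = 100 = 10².
Hence a = 81 is a counterexample.

a = 81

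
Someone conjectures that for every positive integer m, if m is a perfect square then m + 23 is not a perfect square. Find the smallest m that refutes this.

For m = 1, 4, 9, 16, 25, 36, 49, 64, 81, 100 the conclusion holds.
m = 121: 121 = 11² and 121 + 23 = 144 = 12².

m = 121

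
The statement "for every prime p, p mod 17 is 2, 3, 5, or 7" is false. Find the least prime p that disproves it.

We need the least prime p for which the claim fails.
For p = 2, 3, 5, 7 the conclusion holds.
p = 11: 11 mod 17 = 11 — not in {2, 3, 5, 7}.
Hence p = 11 is a counterexample.

p = 11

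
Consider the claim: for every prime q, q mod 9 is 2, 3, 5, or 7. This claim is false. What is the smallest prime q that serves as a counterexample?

q = 13

Check each prime q in order until the claim fails.
For q = 2, 3, 5, 7, 11 the conclusion holds.
q = 13: 13 mod 9 = 4 — not in {2, 3, 5, 7}.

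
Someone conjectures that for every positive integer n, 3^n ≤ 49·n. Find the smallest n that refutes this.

n = 6

A counterexample is any positive integer n such that 3^n > 49·n; we check each in order.
n = 1: 3^n = 3 and 49·n = 49, so 3 ≤ 49.
n = 2: 3^n = 9 and 49·n = 98, so 9 ≤ 98.
n = 3: 3^n = 27 and 49·n = 147, so 27 ≤ 147.
n = 4: 3^n = 81 and 49·n = 196, so 81 ≤ 196.
n = 5: 3^n = 243 and 49·n = 245, so 243 ≤ 245.
n = 6: 3^n = 729 and 49·n = 294, so 729 > 294.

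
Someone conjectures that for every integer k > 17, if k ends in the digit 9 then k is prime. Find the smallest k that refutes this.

For k = 19, 29 the conclusion holds.
k = 39: 39 ends in 9; 39 = 3 × 13, composite.

k = 39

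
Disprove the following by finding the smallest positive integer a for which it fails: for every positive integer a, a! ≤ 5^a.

For a = 1, 2, 3, 4, …, 9, 10, 11 the conclusion holds.
a = 12: a! = 479001600 and 5^a = 244140625, so 479001600 > 244140625.
So a = 12 is the smallest counterexample.

a = 12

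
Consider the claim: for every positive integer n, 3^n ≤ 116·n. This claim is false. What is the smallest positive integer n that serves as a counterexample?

n = 6

We need the least positive integer n for which 3^n > 116·n.
The first 5 eligible values, up to n = 5, all satisfy the conclusion.
n = 6: 3^n = 729 and 116·n = 696, so 729 > 696.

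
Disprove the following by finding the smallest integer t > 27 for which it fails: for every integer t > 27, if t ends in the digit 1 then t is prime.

t = 51

We need the least integer t > 27 for which t ends in the digit 1 but t is not prime.
t = 31: 31 ends in 1 and is prime.
t = 41: 41 ends in 1 and is prime.
t = 51: 51 ends in 1; 51 = 3 × 17, composite.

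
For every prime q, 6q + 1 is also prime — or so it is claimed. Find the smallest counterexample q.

We need the least prime q for which 6q + 1 is not prime.
The first 7 eligible values, up to q = 17, all satisfy the conclusion.
q = 19: 6q + 1 = 115 = 5 × 23, not prime.
Thus q = 19 disproves the claim, and no smaller q works.

q = 19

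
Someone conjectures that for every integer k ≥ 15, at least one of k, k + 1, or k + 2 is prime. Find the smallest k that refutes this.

k = 20

A counterexample is any integer k ≥ 15 such that k, k + 1, k + 2 are all composite; we check each in order.
For k = 15, 16, 17, 18, 19 the conclusion holds.
k = 20: 20 = 2 × 10; 21 = 3 × 7; 22 = 2 × 11 — all composite.
So k = 20 is the smallest counterexample.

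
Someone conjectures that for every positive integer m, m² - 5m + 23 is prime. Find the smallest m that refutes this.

m = 19

Check each positive integer m in order until m² - 5m + 23 is not prime.
For m = 1, 2, 3, 4, …, 16, 17, 18 the conclusion holds.
m = 19: m² - 5m + 23 = 289 = 17 × 17, composite.
Thus m = 19 disproves the claim, and no smaller m works.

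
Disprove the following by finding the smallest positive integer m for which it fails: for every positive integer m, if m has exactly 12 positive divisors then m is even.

We need the least positive integer m for which m has exactly 12 positive divisors but m is odd.
For m = 60, 72, 84, 90, …, 294, 306, 308 the conclusion holds.
m = 315: divisors of 315: 12 divisors; 315 is odd.

m = 315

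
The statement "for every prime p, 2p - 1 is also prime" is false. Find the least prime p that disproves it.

p = 5

Check each prime p in order until 2p - 1 is not prime.
For p = 2, 3 the conclusion holds.
p = 5: 2p - 1 = 9 = 3 × 3, not prime.
Hence p = 5 is a counterexample.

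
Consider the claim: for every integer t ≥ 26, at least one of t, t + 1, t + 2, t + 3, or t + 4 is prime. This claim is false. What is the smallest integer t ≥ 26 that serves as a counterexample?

A counterexample is any integer t ≥ 26 such that t, t + 1, t + 2, t + 3, t + 4 are all composite; we check each in order.
t = 26: 29 is prime.
t = 27: 29 is prime.
t = 28: 29 is prime.
t = 29: 29 is prime.
t = 30: 31 is prime.
t = 31: 31 is prime.
t = 32: 32 = 2 × 16; 33 = 3 × 11; 34 = 2 × 17; 35 = 5 × 7; 36 = 2 × 18 — all composite.

t = 32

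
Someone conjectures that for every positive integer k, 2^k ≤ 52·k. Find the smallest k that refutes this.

k = 9

The first 8 eligible values, up to k = 8, all satisfy the conclusion.
k = 9: 2^k = 512 and 52·k = 468, so 512 > 468.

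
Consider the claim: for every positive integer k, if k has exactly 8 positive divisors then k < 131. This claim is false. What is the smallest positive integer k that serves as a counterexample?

We need the least positive integer k for which k has exactly 8 positive divisors but the claim fails.
For k = 24, 30, 40, 42, …, 114, 128, 130 the conclusion holds.
k = 135: τ(135) = 8; 135 ≥ 131.
Thus k = 135 disproves the claim, and no smaller k works.

k = 135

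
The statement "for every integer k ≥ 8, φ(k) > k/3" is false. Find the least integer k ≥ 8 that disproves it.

We need the least integer k ≥ 8 for which the claim fails.
For k = 8, 9, 10, 11 the conclusion holds.
k = 12: φ(12) = 4 and 12/3 = 4, so φ(12) ≤ 12/3.
Thus k = 12 disproves the claim, and no smaller k works.

k = 12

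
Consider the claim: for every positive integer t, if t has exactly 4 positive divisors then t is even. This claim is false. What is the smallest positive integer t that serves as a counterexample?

t = 15

A counterexample is any positive integer t such that t has exactly 4 positive divisors but t is odd; we check each in order.
For t = 6, 8, 10, 14 the conclusion holds.
t = 15: divisors of 15: 1, 3, 5, 15; 15 is odd.
Thus t = 15 disproves the claim, and no smaller t works.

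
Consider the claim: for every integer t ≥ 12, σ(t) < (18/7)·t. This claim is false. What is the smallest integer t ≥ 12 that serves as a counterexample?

t = 48

Check each integer t ≥ 12 in order until the claim fails.
For t = 12, 13, 14, 15, …, 45, 46, 47 the conclusion holds.
t = 48: σ(48) = 124; 124 ≥ 864/7.
Thus t = 48 disproves the claim, and no smaller t works.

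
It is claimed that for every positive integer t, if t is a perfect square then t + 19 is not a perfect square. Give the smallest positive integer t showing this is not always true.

The first 8 eligible values, up to t = 64, all satisfy the conclusion.
t = 81: 81 = 9² and 81 + 19 = 100 = 10².
Hence t = 81 is a counterexample.

t = 81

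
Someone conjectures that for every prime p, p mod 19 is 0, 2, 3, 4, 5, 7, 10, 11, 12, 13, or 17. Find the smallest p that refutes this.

The first 11 eligible values, up to p = 31, all satisfy the conclusion.
p = 37: 37 mod 19 = 18 — not in {0, 2, 3, 4, 5, 7, 10, 11, 12, 13, 17}.
Thus p = 37 disproves the claim, and no smaller p works.

p = 37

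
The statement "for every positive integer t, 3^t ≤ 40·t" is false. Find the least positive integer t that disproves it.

t = 5

A counterexample is any positive integer t such that 3^t > 40·t; we check each in order.
For t = 1, 2, 3, 4 the conclusion holds.
t = 5: 3^t = 243 and 40·t = 200, so 243 > 200.
So t = 5 is the smallest counterexample.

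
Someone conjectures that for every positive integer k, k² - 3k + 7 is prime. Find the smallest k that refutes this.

k = 6

Check each positive integer k in order until k² - 3k + 7 is not prime.
The first 5 eligible values, up to k = 5, all satisfy the conclusion.
k = 6: k² - 3k + 7 = 25 = 5 × 5, composite.
So k = 6 is the smallest counterexample.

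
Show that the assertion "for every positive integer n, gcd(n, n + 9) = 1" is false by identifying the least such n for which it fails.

A counterexample is any positive integer n such that gcd(n, n + 9) > 1; we check each in order.
For n = 1, 2 the conclusion holds.
n = 3: gcd(3, 12) = 3.

n = 3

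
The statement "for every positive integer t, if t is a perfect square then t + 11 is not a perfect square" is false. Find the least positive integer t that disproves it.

t = 25

t = 1: 1 + 11 = 12, not a perfect square.
t = 4: 4 + 11 = 15, not a perfect square.
t = 9: 9 + 11 = 20, not a perfect square.
t = 16: 16 + 11 = 27, not a perfect square.
t = 25: 25 = 5² and 25 + 11 = 36 = 6².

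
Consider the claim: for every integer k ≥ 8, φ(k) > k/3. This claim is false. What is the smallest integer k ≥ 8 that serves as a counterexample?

k = 12

We need the least integer k ≥ 8 for which the claim fails.
For k = 8, 9, 10, 11 the conclusion holds.
k = 12: φ(12) = 4 and 12/3 = 4, so φ(12) ≤ 12/3.
So k = 12 is the smallest counterexample.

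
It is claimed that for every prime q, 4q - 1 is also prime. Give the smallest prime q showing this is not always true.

We need the least prime q for which 4q - 1 is not prime.
For q = 2, 3, 5 the conclusion holds.
q = 7: 4q - 1 = 27 = 3 × 9, not prime.

q = 7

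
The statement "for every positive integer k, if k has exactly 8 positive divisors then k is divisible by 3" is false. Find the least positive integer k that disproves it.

We need the least positive integer k for which k has exactly 8 positive divisors but k is not divisible by 3.
k = 24: τ(24) = 8; 24 mod 3 = 0.
k = 30: τ(30) = 8; 30 mod 3 = 0.
k = 40: τ(40) = 8; 40 mod 3 = 1.

k = 40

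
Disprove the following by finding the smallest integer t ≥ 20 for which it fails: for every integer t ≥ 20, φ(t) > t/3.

A counterexample is any integer t ≥ 20 such that the claim fails; we check each in order.
For t = 20, 21, 22, 23 the conclusion holds.
t = 24: φ(24) = 8 and 24/3 = 8, so φ(24) ≤ 24/3.
Thus t = 24 disproves the claim, and no smaller t works.

t = 24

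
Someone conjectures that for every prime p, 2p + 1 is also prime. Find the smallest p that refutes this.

p = 7

A counterexample is any prime p such that 2p + 1 is not prime; we check each in order.
For p = 2, 3, 5 the conclusion holds.
p = 7: 2p + 1 = 15 = 3 × 5, not prime.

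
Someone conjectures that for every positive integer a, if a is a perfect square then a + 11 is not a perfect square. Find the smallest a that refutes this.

The first 4 eligible values, up to a = 16, all satisfy the conclusion.
a = 25: 25 = 5² and 25 + 11 = 36 = 6².

a = 25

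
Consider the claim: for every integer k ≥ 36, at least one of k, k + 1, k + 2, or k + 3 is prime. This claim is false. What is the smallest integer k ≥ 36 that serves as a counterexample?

Check each integer k ≥ 36 in order until k, k + 1, k + 2, k + 3 are all composite.
The first 12 eligible values, up to k = 47, all satisfy the conclusion.
k = 48: 48 = 2 × 24; 49 = 7 × 7; 50 = 2 × 25; 51 = 3 × 17 — all composite.
Thus k = 48 disproves the claim, and no smaller k works.

k = 48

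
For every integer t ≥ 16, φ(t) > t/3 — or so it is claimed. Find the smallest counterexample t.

t = 18

Check each integer t ≥ 16 in order until the claim fails.
For t = 16, 17 the conclusion holds.
t = 18: φ(18) = 6 and 18/3 = 6, so φ(18) ≤ 18/3.
Thus t = 18 disproves the claim, and no smaller t works.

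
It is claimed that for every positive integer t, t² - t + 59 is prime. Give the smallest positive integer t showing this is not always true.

t = 3

We need the least positive integer t for which t² - t + 59 is not prime.
For t = 1, 2 the conclusion holds.
t = 3: t² - t + 59 = 65 = 5 × 13, composite.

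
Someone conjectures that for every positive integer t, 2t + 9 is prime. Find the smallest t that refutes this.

We need the least positive integer t for which 2t + 9 is not prime.
t = 1: 2t + 9 = 11, prime.
t = 2: 2t + 9 = 13, prime.
t = 3: 2t + 9 = 15 = 3 × 5, composite.

t = 3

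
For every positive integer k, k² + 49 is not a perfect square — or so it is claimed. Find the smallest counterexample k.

The first 23 eligible values, up to k = 23, all satisfy the conclusion.
k = 24: 24² + 49 = 625 = 25², a perfect square.

k = 24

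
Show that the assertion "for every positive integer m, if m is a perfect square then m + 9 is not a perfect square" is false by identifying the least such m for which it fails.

For m = 1, 4, 9 the conclusion holds.
m = 16: 16 = 4² and 16 + 9 = 25 = 5².
Thus m = 16 disproves the claim, and no smaller m works.

m = 16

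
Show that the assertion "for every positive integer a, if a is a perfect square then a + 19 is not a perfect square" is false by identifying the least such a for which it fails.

a = 81

A counterexample is any positive integer a such that a is a perfect square but a + 19 is a perfect square; we check each in order.
a = 1: 1 + 19 = 20, not a perfect square.
a = 4: 4 + 19 = 23, not a perfect square.
a = 9: 9 + 19 = 28, not a perfect square.
a = 16: 16 + 19 = 35, not a perfect square.
a = 25: 25 + 19 = 44, not a perfect square.
a = 36: 36 + 19 = 55, not a perfect square.
a = 49: 49 + 19 = 68, not a perfect square.
a = 64: 64 + 19 = 83, not a perfect square.
a = 81: 81 = 9² and 81 + 19 = 100 = 10².
Hence a = 81 is a counterexample.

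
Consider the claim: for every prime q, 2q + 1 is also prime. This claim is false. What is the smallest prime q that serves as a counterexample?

q = 7

We need the least prime q for which 2q + 1 is not prime.
For q = 2, 3, 5 the conclusion holds.
q = 7: 2q + 1 = 15 = 3 × 5, not prime.
Thus q = 7 disproves the claim, and no smaller q works.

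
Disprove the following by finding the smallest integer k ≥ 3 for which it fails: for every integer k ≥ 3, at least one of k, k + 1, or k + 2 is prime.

k = 8

We need the least integer k ≥ 3 for which k, k + 1, k + 2 are all composite.
k = 3: 3 is prime.
k = 4: 5 is prime.
k = 5: 5 is prime.
k = 6: 7 is prime.
k = 7: 7 is prime.
k = 8: 8 = 2 × 4; 9 = 3 × 3; 10 = 2 × 5 — all composite.
Thus k = 8 disproves the claim, and no smaller k works.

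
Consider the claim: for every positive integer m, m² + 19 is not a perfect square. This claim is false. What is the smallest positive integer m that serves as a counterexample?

A counterexample is any positive integer m such that m² + 19 is a perfect square; we check each in order.
The first 8 eligible values, up to m = 8, all satisfy the conclusion.
m = 9: 9² + 19 = 100 = 10², a perfect square.
Thus m = 9 disproves the claim, and no smaller m works.

m = 9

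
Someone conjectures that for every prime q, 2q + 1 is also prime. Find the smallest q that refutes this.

q = 7

We need the least prime q for which 2q + 1 is not prime.
For q = 2, 3, 5 the conclusion holds.
q = 7: 2q + 1 = 15 = 3 × 5, not prime.
Thus q = 7 disproves the claim, and no smaller q works.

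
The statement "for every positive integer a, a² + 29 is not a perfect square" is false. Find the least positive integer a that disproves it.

a = 14

We need the least positive integer a for which a² + 29 is a perfect square.
For a = 1, 2, 3, 4, …, 11, 12, 13 the conclusion holds.
a = 14: 14² + 29 = 225 = 15², a perfect square.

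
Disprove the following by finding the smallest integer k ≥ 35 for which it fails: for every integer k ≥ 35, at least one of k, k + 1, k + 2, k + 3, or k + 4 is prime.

Check each integer k ≥ 35 in order until k, k + 1, k + 2, k + 3, k + 4 are all composite.
For k = 35, 36, 37, 38, …, 45, 46, 47 the conclusion holds.
k = 48: 48 = 2 × 24; 49 = 7 × 7; 50 = 2 × 25; 51 = 3 × 17; 52 = 2 × 26 — all composite.
Hence k = 48 is a counterexample.

k = 48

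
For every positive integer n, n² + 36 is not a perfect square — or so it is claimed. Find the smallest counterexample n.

A counterexample is any positive integer n such that n² + 36 is a perfect square; we check each in order.
n = 1: 1² + 36 = 37, not a perfect square.
n = 2: 2² + 36 = 40, not a perfect square.
n = 3: 3² + 36 = 45, not a perfect square.
n = 4: 4² + 36 = 52, not a perfect square.
n = 5: 5² + 36 = 61, not a perfect square.
n = 6: 6² + 36 = 72, not a perfect square.
n = 7: 7² + 36 = 85, not a perfect square.
n = 8: 8² + 36 = 100 = 10², a perfect square.

n = 8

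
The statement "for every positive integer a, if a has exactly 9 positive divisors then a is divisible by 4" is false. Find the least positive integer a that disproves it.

We need the least positive integer a for which a has exactly 9 positive divisors but a is not divisible by 4.
a = 36: τ(36) = 9; 36 mod 4 = 0.
a = 100: τ(100) = 9; 100 mod 4 = 0.
a = 196: τ(196) = 9; 196 mod 4 = 0.
a = 225: τ(225) = 9; 225 mod 4 = 1.
Hence a = 225 is a counterexample.

a = 225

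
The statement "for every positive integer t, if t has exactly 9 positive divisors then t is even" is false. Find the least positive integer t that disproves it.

For t = 36, 100, 196 the conclusion holds.
t = 225: divisors of 225: 9 divisors; 225 is odd.
Thus t = 225 disproves the claim, and no smaller t works.

t = 225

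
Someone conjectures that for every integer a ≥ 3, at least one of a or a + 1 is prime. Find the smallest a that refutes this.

A counterexample is any integer a ≥ 3 such that a, a + 1 are both composite; we check each in order.
a = 3: 3 is prime.
a = 4: 5 is prime.
a = 5: 5 is prime.
a = 6: 7 is prime.
a = 7: 7 is prime.
a = 8: 8 = 2 × 4; 9 = 3 × 3 — both composite.
Hence a = 8 is a counterexample.

a = 8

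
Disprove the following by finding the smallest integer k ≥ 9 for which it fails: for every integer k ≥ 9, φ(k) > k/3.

k = 12

We need the least integer k ≥ 9 for which the claim fails.
k = 9: φ(9) = 6 and 9/3 = 3, so φ(9) > 9/3.
k = 10: φ(10) = 4 and 10/3 = 10/3, so φ(10) > 10/3.
k = 11: φ(11) = 10 and 11/3 = 11/3, so φ(11) > 11/3.
k = 12: φ(12) = 4 and 12/3 = 4, so φ(12) ≤ 12/3.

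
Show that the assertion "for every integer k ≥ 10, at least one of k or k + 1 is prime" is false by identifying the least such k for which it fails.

For k = 10, 11, 12, 13 the conclusion holds.
k = 14: 14 = 2 × 7; 15 = 3 × 5 — both composite.

k = 14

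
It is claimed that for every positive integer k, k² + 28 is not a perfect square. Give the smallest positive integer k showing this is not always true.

k = 6

The first 5 eligible values, up to k = 5, all satisfy the conclusion.
k = 6: 6² + 28 = 64 = 8², a perfect square.
So k = 6 is the smallest counterexample.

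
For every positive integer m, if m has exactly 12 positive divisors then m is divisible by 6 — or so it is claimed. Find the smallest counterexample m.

m = 140

Check each positive integer m in order until m has exactly 12 positive divisors but m is not divisible by 6.
m = 60: τ(60) = 12; 60 mod 6 = 0.
m = 72: τ(72) = 12; 72 mod 6 = 0.
m = 84: τ(84) = 12; 84 mod 6 = 0.
m = 90: τ(90) = 12; 90 mod 6 = 0.
m = 96: τ(96) = 12; 96 mod 6 = 0.
m = 108: τ(108) = 12; 108 mod 6 = 0.
m = 126: τ(126) = 12; 126 mod 6 = 0.
m = 132: τ(132) = 12; 132 mod 6 = 0.
m = 140: τ(140) = 12; 140 mod 6 = 2.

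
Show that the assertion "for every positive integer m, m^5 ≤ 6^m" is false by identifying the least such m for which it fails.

m = 3

A counterexample is any positive integer m such that m^5 > 6^m; we check each in order.
For m = 1, 2 the conclusion holds.
m = 3: m^5 = 243 and 6^m = 216, so 243 > 216.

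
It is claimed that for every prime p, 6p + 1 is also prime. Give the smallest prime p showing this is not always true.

p = 19

A counterexample is any prime p such that 6p + 1 is not prime; we check each in order.
For p = 2, 3, 5, 7, 11, 13, 17 the conclusion holds.
p = 19: 6p + 1 = 115 = 5 × 23, not prime.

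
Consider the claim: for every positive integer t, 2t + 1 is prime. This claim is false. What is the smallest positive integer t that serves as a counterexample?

t = 4

Check each positive integer t in order until 2t + 1 is not prime.
t = 1: 2t + 1 = 3, prime.
t = 2: 2t + 1 = 5, prime.
t = 3: 2t + 1 = 7, prime.
t = 4: 2t + 1 = 9 = 3 × 3, composite.
Thus t = 4 disproves the claim, and no smaller t works.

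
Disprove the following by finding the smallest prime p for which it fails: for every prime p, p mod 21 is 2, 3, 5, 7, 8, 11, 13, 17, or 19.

p = 31

Check each prime p in order until the claim fails.
For p = 2, 3, 5, 7, 11, 13, 17, 19, 23, 29 the conclusion holds.
p = 31: 31 mod 21 = 10 — not in {2, 3, 5, 7, 8, 11, 13, 17, 19}.
Thus p = 31 disproves the claim, and no smaller p works.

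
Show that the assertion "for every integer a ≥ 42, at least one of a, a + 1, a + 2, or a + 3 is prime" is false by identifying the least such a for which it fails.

a = 48

a = 42: 43 is prime.
a = 43: 43 is prime.
a = 44: 47 is prime.
a = 45: 47 is prime.
a = 46: 47 is prime.
a = 47: 47 is prime.
a = 48: 48 = 2 × 24; 49 = 7 × 7; 50 = 2 × 25; 51 = 3 × 17 — all composite.
Hence a = 48 is a counterexample.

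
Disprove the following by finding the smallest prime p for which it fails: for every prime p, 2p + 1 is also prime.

p = 7

Check each prime p in order until 2p + 1 is not prime.
p = 2: 2p + 1 = 5, prime.
p = 3: 2p + 1 = 7, prime.
p = 5: 2p + 1 = 11, prime.
p = 7: 2p + 1 = 15 = 3 × 5, not prime.
Hence p = 7 is a counterexample.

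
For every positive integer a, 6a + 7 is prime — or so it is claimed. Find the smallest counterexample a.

a = 3

For a = 1, 2 the conclusion holds.
a = 3: 6a + 7 = 25 = 5 × 5, composite.
Thus a = 3 disproves the claim, and no smaller a works.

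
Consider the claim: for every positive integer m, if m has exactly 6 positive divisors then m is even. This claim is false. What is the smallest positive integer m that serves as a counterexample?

m = 45

For m = 12, 18, 20, 28, 32, 44 the conclusion holds.
m = 45: divisors of 45: 1, 3, 5, 9, 15, 45; 45 is odd.
Hence m = 45 is a counterexample.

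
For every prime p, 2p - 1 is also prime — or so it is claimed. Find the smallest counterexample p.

p = 5

We need the least prime p for which 2p - 1 is not prime.
p = 2: 2p - 1 = 3, prime.
p = 3: 2p - 1 = 5, prime.
p = 5: 2p - 1 = 9 = 3 × 3, not prime.
So p = 5 is the smallest counterexample.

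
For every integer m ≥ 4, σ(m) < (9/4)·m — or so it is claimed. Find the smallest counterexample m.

m = 12

Check each integer m ≥ 4 in order until the claim fails.
m = 4: σ(4) = 7; 7 < 9.
m = 5: σ(5) = 6; 6 < 45/4.
m = 6: σ(6) = 12; 12 < 27/2.
m = 7: σ(7) = 8; 8 < 63/4.
m = 8: σ(8) = 15; 15 < 18.
m = 9: σ(9) = 13; 13 < 81/4.
m = 10: σ(10) = 18; 18 < 45/2.
m = 11: σ(11) = 12; 12 < 99/4.
m = 12: σ(12) = 28; 28 ≥ 27.
So m = 12 is the smallest counterexample.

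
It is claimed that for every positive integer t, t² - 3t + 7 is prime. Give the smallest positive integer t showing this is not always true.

For t = 1, 2, 3, 4, 5 the conclusion holds.
t = 6: t² - 3t + 7 = 25 = 5 × 5, composite.

t = 6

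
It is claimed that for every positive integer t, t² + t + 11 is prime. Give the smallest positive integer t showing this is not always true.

Check each positive integer t in order until t² + t + 11 is not prime.
The first 9 eligible values, up to t = 9, all satisfy the conclusion.
t = 10: t² + t + 11 = 121 = 11 × 11, composite.
Thus t = 10 disproves the claim, and no smaller t works.

t = 10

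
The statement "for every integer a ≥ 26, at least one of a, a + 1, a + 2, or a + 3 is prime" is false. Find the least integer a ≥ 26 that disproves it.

For a = 26, 27, 28, 29, 30, 31 the conclusion holds.
a = 32: 32 = 2 × 16; 33 = 3 × 11; 34 = 2 × 17; 35 = 5 × 7 — all composite.
Hence a = 32 is a counterexample.

a = 32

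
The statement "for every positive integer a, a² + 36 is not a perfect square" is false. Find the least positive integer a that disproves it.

a = 8

A counterexample is any positive integer a such that a² + 36 is a perfect square; we check each in order.
a = 1: 1² + 36 = 37, not a perfect square.
a = 2: 2² + 36 = 40, not a perfect square.
a = 3: 3² + 36 = 45, not a perfect square.
a = 4: 4² + 36 = 52, not a perfect square.
a = 5: 5² + 36 = 61, not a perfect square.
a = 6: 6² + 36 = 72, not a perfect square.
a = 7: 7² + 36 = 85, not a perfect square.
a = 8: 8² + 36 = 100 = 10², a perfect square.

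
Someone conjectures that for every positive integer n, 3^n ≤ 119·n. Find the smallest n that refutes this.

n = 6

We need the least positive integer n for which 3^n > 119·n.
For n = 1, 2, 3, 4, 5 the conclusion holds.
n = 6: 3^n = 729 and 119·n = 714, so 729 > 714.
Thus n = 6 disproves the claim, and no smaller n works.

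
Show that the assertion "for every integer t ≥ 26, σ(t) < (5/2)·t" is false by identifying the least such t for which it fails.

t = 36

The first 10 eligible values, up to t = 35, all satisfy the conclusion.
t = 36: σ(36) = 91; 91 ≥ 90.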